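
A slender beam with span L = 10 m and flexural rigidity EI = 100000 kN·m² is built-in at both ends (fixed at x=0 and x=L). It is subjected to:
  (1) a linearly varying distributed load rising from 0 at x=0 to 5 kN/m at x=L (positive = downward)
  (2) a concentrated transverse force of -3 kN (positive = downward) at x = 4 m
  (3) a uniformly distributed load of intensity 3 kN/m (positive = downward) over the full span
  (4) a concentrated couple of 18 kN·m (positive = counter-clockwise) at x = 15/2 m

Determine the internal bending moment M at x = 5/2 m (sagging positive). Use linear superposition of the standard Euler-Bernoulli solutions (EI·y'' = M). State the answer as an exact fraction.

M(5/2) = 2243/800 kN·m

Load 1 — triangular load w₀=5 kN/m (0→w₀ over full span):
  M_1 = 3w₀Lx/20 - w₀L²/30 - w₀x³/(6L) = 3·5·10·(5/2)/20 - 5·10²/30 - 5·(5/2)³/(6·10) = 25/32 kN·m
Load 2 — point force P=-3 kN at a=4 m (b=L-a=6):
  M_2 = Pb²(3a+b)x/L³ - Pab²/L²  [x≤a] = (-3)·6²·(3·4+6)·(5/2)/10³ - (-3)·4·6²/10² = -27/50 kN·m
Load 3 — uniform load w=3 kN/m over full span:
  M_3 = wLx/2 - wL²/12 - wx²/2 = 3·10·(5/2)/2 - 3·10²/12 - 3·(5/2)²/2 = 25/8 kN·m
Load 4 — applied couple M₀=18 kN·m at a=15/2 m (b=L-a=5/2):
  M_4 = R_Ax - M_A  [x≤a] with R_A=81/40, M_A=45/8 = (81/40)·(5/2) - (45/8) = -9/16 kN·m
Superposition: M = Σ M_i = 2243/800 kN·m ≈ 2.803750 kN·m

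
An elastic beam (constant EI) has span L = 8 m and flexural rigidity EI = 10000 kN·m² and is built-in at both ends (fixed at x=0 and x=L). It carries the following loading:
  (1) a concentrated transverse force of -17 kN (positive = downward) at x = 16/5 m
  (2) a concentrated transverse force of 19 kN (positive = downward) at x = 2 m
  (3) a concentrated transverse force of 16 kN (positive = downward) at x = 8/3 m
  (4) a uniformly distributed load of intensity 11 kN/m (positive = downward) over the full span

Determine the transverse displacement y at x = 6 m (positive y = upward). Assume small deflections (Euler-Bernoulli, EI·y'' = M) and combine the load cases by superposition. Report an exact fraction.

Load 1 — point force P=-17 kN at a=16/5 m (b=L-a=24/5):
  y_1 = -Pa²(L-x)²(3bL-(3b+a)(L-x))/(6L³EI)  [x>a] = -(-17)·(16/5)²·(8-6)²·(3·(24/5)·8-(3·(24/5)+(16/5))·(8-6))/(6·8³·10000) = 17/9375 m
Load 2 — point force P=19 kN at a=2 m (b=L-a=6):
  y_2 = -Pa²(L-x)²(3bL-(3b+a)(L-x))/(6L³EI)  [x>a] = -19·2²·(8-6)²·(3·6·8-(3·6+2)·(8-6))/(6·8³·10000) = -247/240000 m
Load 3 — point force P=16 kN at a=8/3 m (b=L-a=16/3):
  y_3 = -Pa²(L-x)²(3bL-(3b+a)(L-x))/(6L³EI)  [x>a] = -16·(8/3)²·(8-6)²·(3·(16/3)·8-(3·(16/3)+(8/3))·(8-6))/(6·8³·10000) = -68/50625 m
Load 4 — uniform load w=11 kN/m over full span:
  y_4 = -wx²(L-x)²/(24EI) = -11·6²·(8-6)²/(24·10000) = -33/5000 m
Superposition: y = Σ y_i = -231953/32400000 m ≈ -0.007159 m

y(6) = -231953/32400000 m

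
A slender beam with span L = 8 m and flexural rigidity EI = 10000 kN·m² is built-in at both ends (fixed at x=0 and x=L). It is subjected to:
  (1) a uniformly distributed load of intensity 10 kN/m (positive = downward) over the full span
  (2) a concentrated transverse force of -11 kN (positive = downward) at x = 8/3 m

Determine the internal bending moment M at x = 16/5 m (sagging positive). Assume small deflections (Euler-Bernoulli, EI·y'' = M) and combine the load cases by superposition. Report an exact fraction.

Load 1 — uniform load w=10 kN/m over full span:
  M_1 = wLx/2 - wL²/12 - wx²/2 = 10·8·(16/5)/2 - 10·8²/12 - 10·(16/5)²/2 = 352/15 kN·m
Load 2 — point force P=-11 kN at a=8/3 m (b=L-a=16/3):
  M_2 = Pa²(a+3b)(L-x)/L³ - Pa²b/L²  [x>a] = (-11)·(8/3)²·((8/3)+3·(16/3))·(8-(16/5))/8³ - (-11)·(8/3)²·(16/3)/8² = -968/135 kN·m
Superposition: M = Σ M_i = 440/27 kN·m ≈ 16.296296 kN·m

M(16/5) = 440/27 kN·m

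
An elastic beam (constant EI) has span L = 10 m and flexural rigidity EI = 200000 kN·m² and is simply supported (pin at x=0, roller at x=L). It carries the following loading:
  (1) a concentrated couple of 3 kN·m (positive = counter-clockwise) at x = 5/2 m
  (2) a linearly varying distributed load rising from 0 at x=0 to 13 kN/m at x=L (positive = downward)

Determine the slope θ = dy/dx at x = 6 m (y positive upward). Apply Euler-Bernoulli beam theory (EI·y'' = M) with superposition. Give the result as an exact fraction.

Load 1 — applied couple M₀=3 kN·m at a=5/2 m (b=L-a=15/2):
  θ_1 = (M₀x²/(2L)-M₀(x-a)+C₁)/EI  [x>a] with C₁=M₀(3b²-L²)/(6L)=55/16 = (3·6²/(2·10)-3·(6-(5/2))+(55/16))/200000 = -133/16000000 rad
Load 2 — triangular load w₀=13 kN/m (0→w₀ over full span):
  θ_2 = -w₀(7L⁴-30L²x²+15x⁴)/(360LEI) = -13·(7·10⁴-30·10²·6²+15·6⁴)/(360·10·200000) = 377/1125000 rad
Superposition: θ = Σ θ_i = 47059/144000000 rad ≈ 0.000327 rad

θ(6) = 47059/144000000 rad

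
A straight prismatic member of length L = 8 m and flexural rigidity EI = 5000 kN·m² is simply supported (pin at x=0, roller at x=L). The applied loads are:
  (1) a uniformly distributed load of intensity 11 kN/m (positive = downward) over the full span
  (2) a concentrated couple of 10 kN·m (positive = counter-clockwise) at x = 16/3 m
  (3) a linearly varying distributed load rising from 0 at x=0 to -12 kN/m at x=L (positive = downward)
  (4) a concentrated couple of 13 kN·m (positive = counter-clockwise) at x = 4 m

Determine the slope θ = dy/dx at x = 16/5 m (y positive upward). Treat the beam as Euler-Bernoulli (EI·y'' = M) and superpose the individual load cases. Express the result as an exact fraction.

Load 1 — uniform load w=11 kN/m over full span:
  θ_1 = -w(L³-6Lx²+4x³)/(24EI) = -11·(8³-6·8·(16/5)²+4·(16/5)³)/(24·5000) = -3256/234375 rad
Load 2 — applied couple M₀=10 kN·m at a=16/3 m (b=L-a=8/3):
  θ_2 = (M₀x²/(2L)+C₁)/EI  [x≤a] with C₁=M₀(3b²-L²)/(6L)=-80/9 = (10·(16/5)²/(2·8)+(-80/9))/5000 = -14/28125 rad
Load 3 — triangular load w₀=-12 kN/m (0→w₀ over full span):
  θ_3 = -w₀(7L⁴-30L²x²+15x⁴)/(360LEI) = -(-12)·(7·8⁴-30·8²·(16/5)²+15·(16/5)⁴)/(360·8·5000) = 10336/1171875 rad
Load 4 — applied couple M₀=13 kN·m at a=4 m (b=L-a=4):
  θ_4 = (M₀x²/(2L)+C₁)/EI  [x≤a] with C₁=M₀(3b²-L²)/(6L)=-13/3 = (13·(16/5)²/(2·8)+(-13/3))/5000 = 299/375000 rad
Superposition: θ = Σ θ_i = -134231/28125000 rad ≈ -0.004773 rad

θ(16/5) = -134231/28125000 rad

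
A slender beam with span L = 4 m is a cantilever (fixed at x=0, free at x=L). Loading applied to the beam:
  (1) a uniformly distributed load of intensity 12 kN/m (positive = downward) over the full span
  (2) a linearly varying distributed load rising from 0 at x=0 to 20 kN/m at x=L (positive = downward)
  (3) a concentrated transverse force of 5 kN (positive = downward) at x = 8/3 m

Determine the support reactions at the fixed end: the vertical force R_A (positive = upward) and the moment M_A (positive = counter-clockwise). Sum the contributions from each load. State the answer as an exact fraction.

R_A = 93 kN, M_A = 216 kN·m

Load 1 — uniform load w=12 kN/m over full span:
  R_A = wL = 12·4 = 48 kN
  M_A = wL²/2 = 12·4²/2 = 96 kN·m
Load 2 — triangular load w₀=20 kN/m (0→w₀ over full span):
  R_A = w₀L/2 = 20·4/2 = 40 kN
  M_A = w₀L²/3 = 20·4²/3 = 320/3 kN·m
Load 3 — point force P=5 kN at a=8/3 m (b=L-a=4/3):
  R_A = P = 5 kN
  M_A = Pa = 5·(8/3) = 40/3 kN·m
Superposition: R_A = 93 kN, M_A = 216 kN·m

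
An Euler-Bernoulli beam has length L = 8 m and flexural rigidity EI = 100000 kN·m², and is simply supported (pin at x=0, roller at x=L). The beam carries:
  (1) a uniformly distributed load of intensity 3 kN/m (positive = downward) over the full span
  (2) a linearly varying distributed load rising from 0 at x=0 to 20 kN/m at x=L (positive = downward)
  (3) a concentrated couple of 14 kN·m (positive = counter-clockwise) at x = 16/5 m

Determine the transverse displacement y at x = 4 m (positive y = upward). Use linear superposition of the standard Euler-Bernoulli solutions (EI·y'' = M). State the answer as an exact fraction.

y(4) = -6311/937500 m

Load 1 — uniform load w=3 kN/m over full span:
  y_1 = -wx(L³-2Lx²+x³)/(24EI) = -3·4·(8³-2·8·4²+4³)/(24·100000) = -1/625 m
Load 2 — triangular load w₀=20 kN/m (0→w₀ over full span):
  y_2 = -w₀x(7L⁴-10L²x²+3x⁴)/(360LEI) = -20·4·(7·8⁴-10·8²·4²+3·4⁴)/(360·8·100000) = -2/375 m
Load 3 — applied couple M₀=14 kN·m at a=16/5 m (b=L-a=24/5):
  y_3 = (M₀x³/(6L)-M₀(x-a)²/2+C₁x)/EI  [x>a] with C₁=M₀(3b²-L²)/(6L)=112/75 = (14·4³/(6·8)-14·(4-(16/5))²/2+(112/75)·4)/100000 = 63/312500 m
Superposition: y = Σ y_i = -6311/937500 m ≈ -0.006732 m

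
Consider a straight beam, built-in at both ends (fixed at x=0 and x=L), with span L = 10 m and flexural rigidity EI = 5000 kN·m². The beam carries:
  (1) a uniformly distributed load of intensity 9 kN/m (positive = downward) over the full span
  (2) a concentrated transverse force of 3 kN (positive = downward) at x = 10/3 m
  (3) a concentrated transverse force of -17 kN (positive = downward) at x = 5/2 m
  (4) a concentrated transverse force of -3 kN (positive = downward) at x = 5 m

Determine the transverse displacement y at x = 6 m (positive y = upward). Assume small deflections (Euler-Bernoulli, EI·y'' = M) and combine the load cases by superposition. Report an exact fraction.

y(6) = -3803/108000 m

Load 1 — uniform load w=9 kN/m over full span:
  y_1 = -wx²(L-x)²/(24EI) = -9·6²·(10-6)²/(24·5000) = -27/625 m
Load 2 — point force P=3 kN at a=10/3 m (b=L-a=20/3):
  y_2 = -Pa²(L-x)²(3bL-(3b+a)(L-x))/(6L³EI)  [x>a] = -3·(10/3)²·(10-6)²·(3·(20/3)·10-(3·(20/3)+(10/3))·(10-6))/(6·10³·5000) = -32/16875 m
Load 3 — point force P=-17 kN at a=5/2 m (b=L-a=15/2):
  y_3 = -Pa²(L-x)²(3bL-(3b+a)(L-x))/(6L³EI)  [x>a] = -(-17)·(5/2)²·(10-6)²·(3·(15/2)·10-(3·(15/2)+(5/2))·(10-6))/(6·10³·5000) = 17/2400 m
Load 4 — point force P=-3 kN at a=5 m (b=L-a=5):
  y_4 = -Pa²(L-x)²(3bL-(3b+a)(L-x))/(6L³EI)  [x>a] = -(-3)·5²·(10-6)²·(3·5·10-(3·5+5)·(10-6))/(6·10³·5000) = 7/2500 m
Superposition: y = Σ y_i = -3803/108000 m ≈ -0.035213 m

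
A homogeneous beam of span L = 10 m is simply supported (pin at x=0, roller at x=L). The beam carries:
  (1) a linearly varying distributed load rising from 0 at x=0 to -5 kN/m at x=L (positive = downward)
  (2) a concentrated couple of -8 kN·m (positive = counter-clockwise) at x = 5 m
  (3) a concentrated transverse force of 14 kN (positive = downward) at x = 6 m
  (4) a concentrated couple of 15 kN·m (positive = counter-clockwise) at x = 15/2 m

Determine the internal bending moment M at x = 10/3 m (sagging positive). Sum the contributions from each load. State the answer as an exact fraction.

M(10/3) = -299/81 kN·m

Load 1 — triangular load w₀=-5 kN/m (0→w₀ over full span):
  M_1 = w₀Lx/6 - w₀x³/(6L) = (-5)·10·(10/3)/6 - (-5)·(10/3)³/(6·10) = -2000/81 kN·m
Load 2 — applied couple M₀=-8 kN·m at a=5 m (b=L-a=5):
  M_2 = M₀x/L  [x≤a] = (-8)·(10/3)/10 = -8/3 kN·m
Load 3 — point force P=14 kN at a=6 m (b=L-a=4):
  M_3 = Pbx/L  [x≤a] = 14·4·(10/3)/10 = 56/3 kN·m
Load 4 — applied couple M₀=15 kN·m at a=15/2 m (b=L-a=5/2):
  M_4 = M₀x/L  [x≤a] = 15·(10/3)/10 = 5 kN·m
Superposition: M = Σ M_i = -299/81 kN·m ≈ -3.691358 kN·m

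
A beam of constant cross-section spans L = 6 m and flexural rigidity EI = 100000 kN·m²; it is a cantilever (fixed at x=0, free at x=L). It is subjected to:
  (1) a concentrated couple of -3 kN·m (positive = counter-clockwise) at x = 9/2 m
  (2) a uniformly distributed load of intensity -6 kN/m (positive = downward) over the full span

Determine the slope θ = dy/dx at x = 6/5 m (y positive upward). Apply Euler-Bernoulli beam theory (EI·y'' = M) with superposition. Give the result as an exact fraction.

θ(6/5) = 6363/6250000 rad

Load 1 — applied couple M₀=-3 kN·m at a=9/2 m (b=L-a=3/2):
  θ_1 = M₀x/EI  [x≤a] = (-3)·(6/5)/100000 = -9/250000 rad
Load 2 — uniform load w=-6 kN/m over full span:
  θ_2 = -wx(x²-3Lx+3L²)/(6EI) = -(-6)·(6/5)·((6/5)²-3·6·(6/5)+3·6²)/(6·100000) = 1647/1562500 rad
Superposition: θ = Σ θ_i = 6363/6250000 rad ≈ 0.001018 rad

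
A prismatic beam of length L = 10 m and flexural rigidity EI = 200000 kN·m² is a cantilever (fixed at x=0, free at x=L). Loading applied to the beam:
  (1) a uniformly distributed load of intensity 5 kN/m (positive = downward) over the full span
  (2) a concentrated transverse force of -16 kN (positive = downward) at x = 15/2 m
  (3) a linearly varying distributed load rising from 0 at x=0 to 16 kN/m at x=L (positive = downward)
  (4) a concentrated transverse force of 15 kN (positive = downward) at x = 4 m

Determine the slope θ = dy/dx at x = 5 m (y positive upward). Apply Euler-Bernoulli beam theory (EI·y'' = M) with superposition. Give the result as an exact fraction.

Load 1 — uniform load w=5 kN/m over full span:
  θ_1 = -wx(x²-3Lx+3L²)/(6EI) = -5·5·(5²-3·10·5+3·10²)/(6·200000) = -7/1920 rad
Load 2 — point force P=-16 kN at a=15/2 m (b=L-a=5/2):
  θ_2 = -Px(2a-x)/(2EI)  [x≤a] = -(-16)·5·(2·(15/2)-5)/(2·200000) = 1/500 rad
Load 3 — triangular load w₀=16 kN/m (0→w₀ over full span):
  θ_3 = (w₀Lx²/4-w₀L²x/3-w₀x⁴/(24L))/EI = (16·10·5²/4-16·10²·5/3-16·5⁴/(24·10))/200000 = -41/4800 rad
Load 4 — point force P=15 kN at a=4 m (b=L-a=6):
  θ_4 = -Pa²/(2EI)  [x>a] = -15·4²/(2·200000) = -3/5000 rad
Superposition: θ = Σ θ_i = -863/80000 rad ≈ -0.010788 rad

θ(5) = -863/80000 rad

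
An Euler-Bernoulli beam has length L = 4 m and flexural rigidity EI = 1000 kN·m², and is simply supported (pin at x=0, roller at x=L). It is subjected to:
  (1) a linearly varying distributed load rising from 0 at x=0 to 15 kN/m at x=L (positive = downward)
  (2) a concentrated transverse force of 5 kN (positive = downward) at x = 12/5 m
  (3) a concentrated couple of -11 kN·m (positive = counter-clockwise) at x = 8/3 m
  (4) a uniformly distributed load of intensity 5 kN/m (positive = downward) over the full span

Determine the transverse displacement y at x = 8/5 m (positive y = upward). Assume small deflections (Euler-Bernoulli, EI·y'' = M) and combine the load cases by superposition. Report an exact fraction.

Load 1 — triangular load w₀=15 kN/m (0→w₀ over full span):
  y_1 = -w₀x(7L⁴-10L²x²+3x⁴)/(360LEI) = -15·(8/5)·(7·4⁴-10·4²·(8/5)²+3·(8/5)⁴)/(360·4·1000) = -9128/390625 m
Load 2 — point force P=5 kN at a=12/5 m (b=L-a=8/5):
  y_2 = -Pbx(L²-b²-x²)/(6LEI)  [x≤a] = -5·(8/5)·(8/5)·(4²-(8/5)²-(8/5)²)/(6·4·1000) = -272/46875 m
Load 3 — applied couple M₀=-11 kN·m at a=8/3 m (b=L-a=4/3):
  y_3 = (M₀x³/(6L)+C₁x)/EI  [x≤a] with C₁=M₀(3b²-L²)/(6L)=44/9 = ((-11)·(8/5)³/(6·4)+(44/9)·(8/5))/1000 = 836/140625 m
Load 4 — uniform load w=5 kN/m over full span:
  y_4 = -wx(L³-2Lx²+x³)/(24EI) = -5·(8/5)·(4³-2·4·(8/5)²+(8/5)³)/(24·1000) = -248/15625 m
Superposition: y = Σ y_i = -137452/3515625 m ≈ -0.039097 m

y(8/5) = -137452/3515625 m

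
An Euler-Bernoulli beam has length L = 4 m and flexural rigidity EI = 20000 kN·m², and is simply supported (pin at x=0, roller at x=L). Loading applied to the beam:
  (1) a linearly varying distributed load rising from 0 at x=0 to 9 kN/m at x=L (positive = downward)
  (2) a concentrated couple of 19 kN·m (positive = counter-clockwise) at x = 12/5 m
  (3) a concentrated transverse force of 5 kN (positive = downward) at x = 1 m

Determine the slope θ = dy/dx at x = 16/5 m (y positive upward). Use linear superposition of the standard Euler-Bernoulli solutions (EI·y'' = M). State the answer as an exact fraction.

θ(16/5) = 224219/300000000 rad

Load 1 — triangular load w₀=9 kN/m (0→w₀ over full span):
  θ_1 = -w₀(7L⁴-30L²x²+15x⁴)/(360LEI) = -9·(7·4⁴-30·4²·(16/5)²+15·(16/5)⁴)/(360·4·20000) = 757/1562500 rad
Load 2 — applied couple M₀=19 kN·m at a=12/5 m (b=L-a=8/5):
  θ_2 = (M₀x²/(2L)-M₀(x-a)+C₁)/EI  [x>a] with C₁=M₀(3b²-L²)/(6L)=-494/75 = (19·(16/5)²/(2·4)-19·((16/5)-(12/5))+(-494/75))/20000 = 19/150000 rad
Load 3 — point force P=5 kN at a=1 m (b=L-a=3):
  θ_3 = -Pa(2L²-6Lx+3x²+a²)/(6LEI)  [x>a] = -5·1·(2·4²-6·4·(16/5)+3·(16/5)²+1²)/(6·4·20000) = 109/800000 rad
Superposition: θ = Σ θ_i = 224219/300000000 rad ≈ 0.000747 rad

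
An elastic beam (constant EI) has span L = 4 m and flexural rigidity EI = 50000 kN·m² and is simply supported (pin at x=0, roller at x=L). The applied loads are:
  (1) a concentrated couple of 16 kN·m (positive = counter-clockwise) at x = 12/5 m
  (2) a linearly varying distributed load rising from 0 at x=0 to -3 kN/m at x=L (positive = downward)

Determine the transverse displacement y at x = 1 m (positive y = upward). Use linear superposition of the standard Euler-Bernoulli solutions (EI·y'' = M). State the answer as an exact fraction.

Load 1 — applied couple M₀=16 kN·m at a=12/5 m (b=L-a=8/5):
  y_1 = (M₀x³/(6L)+C₁x)/EI  [x≤a] with C₁=M₀(3b²-L²)/(6L)=-416/75 = (16·1³/(6·4)+(-416/75)·1)/50000 = -61/625000 m
Load 2 — triangular load w₀=-3 kN/m (0→w₀ over full span):
  y_2 = -w₀x(7L⁴-10L²x²+3x⁴)/(360LEI) = -(-3)·1·(7·4⁴-10·4²·1²+3·1⁴)/(360·4·50000) = 109/1600000 m
Superposition: y = Σ y_i = -1179/40000000 m ≈ -0.000029 m

y(1) = -1179/40000000 m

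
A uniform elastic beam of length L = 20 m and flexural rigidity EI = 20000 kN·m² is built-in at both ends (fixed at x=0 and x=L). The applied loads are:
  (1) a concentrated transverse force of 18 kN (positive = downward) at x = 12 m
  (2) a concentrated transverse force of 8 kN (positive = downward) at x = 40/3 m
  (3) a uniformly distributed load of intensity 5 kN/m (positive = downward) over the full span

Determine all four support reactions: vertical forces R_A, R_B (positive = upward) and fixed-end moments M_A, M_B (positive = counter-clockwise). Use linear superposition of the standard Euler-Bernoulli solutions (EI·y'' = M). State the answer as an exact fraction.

R_A = 197134/3375 kN, M_A = 143828/675 kN·m, R_B = 228116/3375 kN, M_B = -163492/675 kN·m

Load 1 — point force P=18 kN at a=12 m (b=L-a=8):
  R_A = Pb²(3a+b)/L³ = 18·8²·(3·12+8)/20³ = 792/125 kN
  M_A = Pab²/L² = 18·12·8²/20² = 864/25 kN·m
  R_B = Pa²(a+3b)/L³ = 18·12²·(12+3·8)/20³ = 1458/125 kN
  M_B = -Pa²b/L² = -18·12²·8/20² = -1296/25 kN·m
Load 2 — point force P=8 kN at a=40/3 m (b=L-a=20/3):
  R_A = Pb²(3a+b)/L³ = 8·(20/3)²·(3·(40/3)+(20/3))/20³ = 56/27 kN
  M_A = Pab²/L² = 8·(40/3)·(20/3)²/20² = 320/27 kN·m
  R_B = Pa²(a+3b)/L³ = 8·(40/3)²·((40/3)+3·(20/3))/20³ = 160/27 kN
  M_B = -Pa²b/L² = -8·(40/3)²·(20/3)/20² = -640/27 kN·m
Load 3 — uniform load w=5 kN/m over full span:
  R_A = wL/2 = 5·20/2 = 50 kN
  M_A = wL²/12 = 5·20²/12 = 500/3 kN·m
  R_B = wL/2 = 5·20/2 = 50 kN
  M_B = -wL²/12 = -5·20²/12 = -500/3 kN·m
Superposition: R_A = 197134/3375 kN, M_A = 143828/675 kN·m, R_B = 228116/3375 kN, M_B = -163492/675 kN·m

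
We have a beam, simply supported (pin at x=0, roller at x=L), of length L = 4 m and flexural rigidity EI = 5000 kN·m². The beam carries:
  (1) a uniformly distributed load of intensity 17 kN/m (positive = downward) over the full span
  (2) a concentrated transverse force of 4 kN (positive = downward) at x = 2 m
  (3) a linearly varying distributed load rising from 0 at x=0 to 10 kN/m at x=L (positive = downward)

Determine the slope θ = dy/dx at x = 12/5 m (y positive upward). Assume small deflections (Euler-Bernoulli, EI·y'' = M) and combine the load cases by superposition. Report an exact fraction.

θ(12/5) = 5107/1406250 rad

Load 1 — uniform load w=17 kN/m over full span:
  θ_1 = -w(L³-6Lx²+4x³)/(24EI) = -17·(4³-6·4·(12/5)²+4·(12/5)³)/(24·5000) = 629/234375 rad
Load 2 — point force P=4 kN at a=2 m (b=L-a=2):
  θ_2 = -Pa(2L²-6Lx+3x²+a²)/(6LEI)  [x>a] = -4·2·(2·4²-6·4·(12/5)+3·(12/5)²+2²)/(6·4·5000) = 9/31250 rad
Load 3 — triangular load w₀=10 kN/m (0→w₀ over full span):
  θ_3 = -w₀(7L⁴-30L²x²+15x⁴)/(360LEI) = -10·(7·4⁴-30·4²·(12/5)²+15·(12/5)⁴)/(360·4·5000) = 464/703125 rad
Superposition: θ = Σ θ_i = 5107/1406250 rad ≈ 0.003632 rad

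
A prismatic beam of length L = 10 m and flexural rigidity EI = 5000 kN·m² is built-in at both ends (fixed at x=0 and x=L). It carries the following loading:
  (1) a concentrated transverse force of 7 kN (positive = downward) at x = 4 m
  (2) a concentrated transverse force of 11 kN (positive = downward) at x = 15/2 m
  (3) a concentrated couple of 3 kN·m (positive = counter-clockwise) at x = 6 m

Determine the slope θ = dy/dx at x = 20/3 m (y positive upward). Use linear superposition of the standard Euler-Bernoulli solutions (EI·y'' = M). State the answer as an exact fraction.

Load 1 — point force P=7 kN at a=4 m (b=L-a=6):
  θ_1 = Pa²(L-x)(2bL-(3b+a)(L-x))/(2L³EI)  [x>a] = 7·4²·(10-(20/3))·(2·6·10-(3·6+4)·(10-(20/3)))/(2·10³·5000) = 49/28125 rad
Load 2 — point force P=11 kN at a=15/2 m (b=L-a=5/2):
  θ_2 = -Pb²x(2aL-(3a+b)x)/(2L³EI)  [x≤a] = -11·(5/2)²·(20/3)·(2·(15/2)·10-(3·(15/2)+(5/2))·(20/3))/(2·10³·5000) = 11/14400 rad
Load 3 — applied couple M₀=3 kN·m at a=6 m (b=L-a=4):
  θ_3 = (R_Ax²/2 - M_Ax - M₀(x-a))/EI  [x>a] with R_A=54/125, M_A=24/25 = ((54/125)·(20/3)²/2 - (24/25)·(20/3) - 3·((20/3)-6))/5000 = 3/12500 rad
Superposition: θ = Σ θ_i = 4943/1800000 rad ≈ 0.002746 rad

θ(20/3) = 4943/1800000 rad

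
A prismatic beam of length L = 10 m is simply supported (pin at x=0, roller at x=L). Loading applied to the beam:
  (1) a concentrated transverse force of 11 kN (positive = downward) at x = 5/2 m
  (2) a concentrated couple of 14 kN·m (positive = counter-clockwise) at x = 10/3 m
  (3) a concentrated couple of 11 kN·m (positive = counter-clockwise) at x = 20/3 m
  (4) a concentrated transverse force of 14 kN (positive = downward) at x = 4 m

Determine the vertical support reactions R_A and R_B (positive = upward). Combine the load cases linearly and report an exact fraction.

Load 1 — point force P=11 kN at a=5/2 m (b=L-a=15/2):
  R_A = Pb/L = 11·(15/2)/10 = 33/4 kN
  R_B = Pa/L = 11·(5/2)/10 = 11/4 kN
Load 2 — applied couple M₀=14 kN·m at a=10/3 m (b=L-a=20/3):
  R_A = M₀/L = 14/10 = 7/5 kN
  R_B = -M₀/L = -14/10 = -7/5 kN
Load 3 — applied couple M₀=11 kN·m at a=20/3 m (b=L-a=10/3):
  R_A = M₀/L = 11/10 kN
  R_B = -M₀/L = -11/10 kN
Load 4 — point force P=14 kN at a=4 m (b=L-a=6):
  R_A = Pb/L = 14·6/10 = 42/5 kN
  R_B = Pa/L = 14·4/10 = 28/5 kN
Superposition: R_A = 383/20 kN, R_B = 117/20 kN

R_A = 383/20 kN, R_B = 117/20 kN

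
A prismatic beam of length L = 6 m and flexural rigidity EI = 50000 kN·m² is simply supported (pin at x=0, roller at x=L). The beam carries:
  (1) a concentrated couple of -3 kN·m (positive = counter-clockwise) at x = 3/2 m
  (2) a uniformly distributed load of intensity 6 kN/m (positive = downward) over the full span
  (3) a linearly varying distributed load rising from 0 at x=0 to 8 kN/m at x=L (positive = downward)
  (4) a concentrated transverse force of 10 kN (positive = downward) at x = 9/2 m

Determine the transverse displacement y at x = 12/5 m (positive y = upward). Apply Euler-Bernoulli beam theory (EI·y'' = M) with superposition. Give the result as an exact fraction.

Load 1 — applied couple M₀=-3 kN·m at a=3/2 m (b=L-a=9/2):
  y_1 = (M₀x³/(6L)-M₀(x-a)²/2+C₁x)/EI  [x>a] with C₁=M₀(3b²-L²)/(6L)=-33/16 = ((-3)·(12/5)³/(6·6)-(-3)·((12/5)-(3/2))²/2+(-33/16)·(12/5))/50000 = -4887/50000000 m
Load 2 — uniform load w=6 kN/m over full span:
  y_2 = -wx(L³-2Lx²+x³)/(24EI) = -6·(12/5)·(6³-2·6·(12/5)²+(12/5)³)/(24·50000) = -7533/3906250 m
Load 3 — triangular load w₀=8 kN/m (0→w₀ over full span):
  y_3 = -w₀x(7L⁴-10L²x²+3x⁴)/(360LEI) = -8·(12/5)·(7·6⁴-10·6²·(12/5)²+3·(12/5)⁴)/(360·6·50000) = -61614/48828125 m
Load 4 — point force P=10 kN at a=9/2 m (b=L-a=3/2):
  y_4 = -Pbx(L²-b²-x²)/(6LEI)  [x≤a] = -10·(3/2)·(12/5)·(6²-(3/2)²-(12/5)²)/(6·6·50000) = -2799/5000000 m
Superposition: y = Σ y_i = -24049017/6250000000 m ≈ -0.003848 m

y(12/5) = -24049017/6250000000 m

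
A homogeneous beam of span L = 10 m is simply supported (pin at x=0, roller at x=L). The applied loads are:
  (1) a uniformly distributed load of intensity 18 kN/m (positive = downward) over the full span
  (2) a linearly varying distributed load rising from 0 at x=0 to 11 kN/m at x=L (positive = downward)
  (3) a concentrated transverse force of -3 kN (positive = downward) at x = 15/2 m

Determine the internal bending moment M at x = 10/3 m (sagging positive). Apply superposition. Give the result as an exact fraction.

M(10/3) = 40795/162 kN·m

Load 1 — uniform load w=18 kN/m over full span:
  M_1 = wx(L-x)/2 = 18·(10/3)·(10-(10/3))/2 = 200 kN·m
Load 2 — triangular load w₀=11 kN/m (0→w₀ over full span):
  M_2 = w₀Lx/6 - w₀x³/(6L) = 11·10·(10/3)/6 - 11·(10/3)³/(6·10) = 4400/81 kN·m
Load 3 — point force P=-3 kN at a=15/2 m (b=L-a=5/2):
  M_3 = Pbx/L  [x≤a] = (-3)·(5/2)·(10/3)/10 = -5/2 kN·m
Superposition: M = Σ M_i = 40795/162 kN·m ≈ 251.820988 kN·m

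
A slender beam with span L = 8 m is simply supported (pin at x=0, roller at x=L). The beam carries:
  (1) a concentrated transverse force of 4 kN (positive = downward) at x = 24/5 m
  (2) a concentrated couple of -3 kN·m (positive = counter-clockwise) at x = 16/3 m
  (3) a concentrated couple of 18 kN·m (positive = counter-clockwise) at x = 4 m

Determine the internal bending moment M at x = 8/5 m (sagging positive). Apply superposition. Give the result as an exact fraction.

M(8/5) = 139/25 kN·m

Load 1 — point force P=4 kN at a=24/5 m (b=L-a=16/5):
  M_1 = Pbx/L  [x≤a] = 4·(16/5)·(8/5)/8 = 64/25 kN·m
Load 2 — applied couple M₀=-3 kN·m at a=16/3 m (b=L-a=8/3):
  M_2 = M₀x/L  [x≤a] = (-3)·(8/5)/8 = -3/5 kN·m
Load 3 — applied couple M₀=18 kN·m at a=4 m (b=L-a=4):
  M_3 = M₀x/L  [x≤a] = 18·(8/5)/8 = 18/5 kN·m
Superposition: M = Σ M_i = 139/25 kN·m ≈ 5.560000 kN·m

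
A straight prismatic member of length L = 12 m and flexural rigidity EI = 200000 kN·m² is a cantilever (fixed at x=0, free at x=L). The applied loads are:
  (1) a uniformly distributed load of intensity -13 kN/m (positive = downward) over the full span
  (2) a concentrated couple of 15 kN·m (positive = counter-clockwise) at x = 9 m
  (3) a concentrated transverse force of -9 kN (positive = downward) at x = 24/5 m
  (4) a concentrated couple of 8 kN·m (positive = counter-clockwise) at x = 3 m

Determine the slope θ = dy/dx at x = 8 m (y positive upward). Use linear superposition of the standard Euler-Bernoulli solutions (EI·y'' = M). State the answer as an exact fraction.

Load 1 — uniform load w=-13 kN/m over full span:
  θ_1 = -wx(x²-3Lx+3L²)/(6EI) = -(-13)·8·(8²-3·12·8+3·12²)/(6·200000) = 169/9375 rad
Load 2 — applied couple M₀=15 kN·m at a=9 m (b=L-a=3):
  θ_2 = M₀x/EI  [x≤a] = 15·8/200000 = 3/5000 rad
Load 3 — point force P=-9 kN at a=24/5 m (b=L-a=36/5):
  θ_3 = -Pa²/(2EI)  [x>a] = -(-9)·(24/5)²/(2·200000) = 81/156250 rad
Load 4 — applied couple M₀=8 kN·m at a=3 m (b=L-a=9):
  θ_4 = M₀a/EI  [x>a] = 8·3/200000 = 3/25000 rad
Superposition: θ = Σ θ_i = 18061/937500 rad ≈ 0.019265 rad

θ(8) = 18061/937500 rad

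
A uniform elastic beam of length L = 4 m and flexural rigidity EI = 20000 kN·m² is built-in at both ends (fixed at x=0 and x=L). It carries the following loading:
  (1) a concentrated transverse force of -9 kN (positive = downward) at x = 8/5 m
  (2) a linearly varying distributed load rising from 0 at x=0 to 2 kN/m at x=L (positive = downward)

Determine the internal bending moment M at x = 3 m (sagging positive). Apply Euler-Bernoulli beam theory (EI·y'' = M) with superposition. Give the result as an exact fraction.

Load 1 — point force P=-9 kN at a=8/5 m (b=L-a=12/5):
  M_1 = Pa²(a+3b)(L-x)/L³ - Pa²b/L²  [x>a] = (-9)·(8/5)²·((8/5)+3·(12/5))·(4-3)/4³ - (-9)·(8/5)²·(12/5)/4² = 36/125 kN·m
Load 2 — triangular load w₀=2 kN/m (0→w₀ over full span):
  M_2 = 3w₀Lx/20 - w₀L²/30 - w₀x³/(6L) = 3·2·4·3/20 - 2·4²/30 - 2·3³/(6·4) = 17/60 kN·m
Superposition: M = Σ M_i = 857/1500 kN·m ≈ 0.571333 kN·m

M(3) = 857/1500 kN·m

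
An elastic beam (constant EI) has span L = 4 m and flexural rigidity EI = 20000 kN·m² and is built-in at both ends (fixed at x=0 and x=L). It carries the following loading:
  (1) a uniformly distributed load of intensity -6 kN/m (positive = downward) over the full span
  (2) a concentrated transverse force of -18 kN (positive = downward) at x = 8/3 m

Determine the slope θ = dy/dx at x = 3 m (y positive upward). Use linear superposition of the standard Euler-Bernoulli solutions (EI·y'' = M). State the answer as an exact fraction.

θ(3) = -7/20000 rad

Load 1 — uniform load w=-6 kN/m over full span:
  θ_1 = -wx(L-x)(L-2x)/(12EI) = -(-6)·3·(4-3)·(4-2·3)/(12·20000) = -3/20000 rad
Load 2 — point force P=-18 kN at a=8/3 m (b=L-a=4/3):
  θ_2 = Pa²(L-x)(2bL-(3b+a)(L-x))/(2L³EI)  [x>a] = (-18)·(8/3)²·(4-3)·(2·(4/3)·4-(3·(4/3)+(8/3))·(4-3))/(2·4³·20000) = -1/5000 rad
Superposition: θ = Σ θ_i = -7/20000 rad ≈ -0.000350 rad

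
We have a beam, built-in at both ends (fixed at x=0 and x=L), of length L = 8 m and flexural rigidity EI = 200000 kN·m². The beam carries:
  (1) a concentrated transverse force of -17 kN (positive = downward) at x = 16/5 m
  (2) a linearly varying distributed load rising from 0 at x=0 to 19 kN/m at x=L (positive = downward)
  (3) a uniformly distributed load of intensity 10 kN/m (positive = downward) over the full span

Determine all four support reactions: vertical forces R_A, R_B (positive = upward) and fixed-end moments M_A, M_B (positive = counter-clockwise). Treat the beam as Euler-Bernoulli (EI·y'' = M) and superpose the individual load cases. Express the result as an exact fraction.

R_A = 6473/125 kN, M_A = 27856/375 kN·m, R_B = 10902/125 kN, M_B = -37904/375 kN·m

Load 1 — point force P=-17 kN at a=16/5 m (b=L-a=24/5):
  R_A = Pb²(3a+b)/L³ = (-17)·(24/5)²·(3·(16/5)+(24/5))/8³ = -1377/125 kN
  M_A = Pab²/L² = (-17)·(16/5)·(24/5)²/8² = -2448/125 kN·m
  R_B = Pa²(a+3b)/L³ = (-17)·(16/5)²·((16/5)+3·(24/5))/8³ = -748/125 kN
  M_B = -Pa²b/L² = -(-17)·(16/5)²·(24/5)/8² = 1632/125 kN·m
Load 2 — triangular load w₀=19 kN/m (0→w₀ over full span):
  R_A = 3w₀L/20 = 3·19·8/20 = 114/5 kN
  M_A = w₀L²/30 = 19·8²/30 = 608/15 kN·m
  R_B = 7w₀L/20 = 7·19·8/20 = 266/5 kN
  M_B = -w₀L²/20 = -19·8²/20 = -304/5 kN·m
Load 3 — uniform load w=10 kN/m over full span:
  R_A = wL/2 = 10·8/2 = 40 kN
  M_A = wL²/12 = 10·8²/12 = 160/3 kN·m
  R_B = wL/2 = 10·8/2 = 40 kN
  M_B = -wL²/12 = -10·8²/12 = -160/3 kN·m
Superposition: R_A = 6473/125 kN, M_A = 27856/375 kN·m, R_B = 10902/125 kN, M_B = -37904/375 kN·m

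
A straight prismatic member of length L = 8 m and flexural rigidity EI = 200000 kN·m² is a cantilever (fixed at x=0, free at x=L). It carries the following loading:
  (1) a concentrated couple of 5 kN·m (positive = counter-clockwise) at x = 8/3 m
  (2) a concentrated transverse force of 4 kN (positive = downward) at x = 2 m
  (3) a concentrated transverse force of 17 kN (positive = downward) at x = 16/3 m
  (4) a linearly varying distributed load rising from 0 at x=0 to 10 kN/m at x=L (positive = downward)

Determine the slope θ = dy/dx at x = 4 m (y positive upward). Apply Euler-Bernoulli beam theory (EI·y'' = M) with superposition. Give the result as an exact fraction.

θ(4) = -12/3125 rad

Load 1 — applied couple M₀=5 kN·m at a=8/3 m (b=L-a=16/3):
  θ_1 = M₀a/EI  [x>a] = 5·(8/3)/200000 = 1/15000 rad
Load 2 — point force P=4 kN at a=2 m (b=L-a=6):
  θ_2 = -Pa²/(2EI)  [x>a] = -4·2²/(2·200000) = -1/25000 rad
Load 3 — point force P=17 kN at a=16/3 m (b=L-a=8/3):
  θ_3 = -Px(2a-x)/(2EI)  [x≤a] = -17·4·(2·(16/3)-4)/(2·200000) = -17/15000 rad
Load 4 — triangular load w₀=10 kN/m (0→w₀ over full span):
  θ_4 = (w₀Lx²/4-w₀L²x/3-w₀x⁴/(24L))/EI = (10·8·4²/4-10·8²·4/3-10·4⁴/(24·8))/200000 = -41/15000 rad
Superposition: θ = Σ θ_i = -12/3125 rad ≈ -0.003840 rad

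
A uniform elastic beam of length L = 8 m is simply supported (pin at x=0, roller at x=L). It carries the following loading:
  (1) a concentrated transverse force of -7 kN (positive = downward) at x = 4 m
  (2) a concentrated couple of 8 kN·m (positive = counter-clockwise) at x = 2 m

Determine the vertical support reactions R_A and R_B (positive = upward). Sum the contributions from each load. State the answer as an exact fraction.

Load 1 — point force P=-7 kN at a=4 m (b=L-a=4):
  R_A = Pb/L = (-7)·4/8 = -7/2 kN
  R_B = Pa/L = (-7)·4/8 = -7/2 kN
Load 2 — applied couple M₀=8 kN·m at a=2 m (b=L-a=6):
  R_A = M₀/L = 8/8 = 1 kN
  R_B = -M₀/L = -8/8 = -1 kN
Superposition: R_A = -5/2 kN, R_B = -9/2 kN

R_A = -5/2 kN, R_B = -9/2 kN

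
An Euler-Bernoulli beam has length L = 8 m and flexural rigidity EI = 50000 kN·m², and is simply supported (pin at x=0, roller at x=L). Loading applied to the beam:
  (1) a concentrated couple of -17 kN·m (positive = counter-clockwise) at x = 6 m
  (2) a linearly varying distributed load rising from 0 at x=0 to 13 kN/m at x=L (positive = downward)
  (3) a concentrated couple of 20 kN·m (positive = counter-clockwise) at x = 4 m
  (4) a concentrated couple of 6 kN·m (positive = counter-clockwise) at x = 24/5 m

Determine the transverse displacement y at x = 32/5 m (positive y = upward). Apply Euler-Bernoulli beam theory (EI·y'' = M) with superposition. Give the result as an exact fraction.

Load 1 — applied couple M₀=-17 kN·m at a=6 m (b=L-a=2):
  y_1 = (M₀x³/(6L)-M₀(x-a)²/2+C₁x)/EI  [x>a] with C₁=M₀(3b²-L²)/(6L)=221/12 = ((-17)·(32/5)³/(6·8)-(-17)·((32/5)-6)²/2+(221/12)·(32/5))/50000 = 1649/3125000 m
Load 2 — triangular load w₀=13 kN/m (0→w₀ over full span):
  y_2 = -w₀x(7L⁴-10L²x²+3x⁴)/(360LEI) = -13·(32/5)·(7·8⁴-10·8²·(32/5)²+3·(32/5)⁴)/(360·8·50000) = -211328/48828125 m
Load 3 — applied couple M₀=20 kN·m at a=4 m (b=L-a=4):
  y_3 = (M₀x³/(6L)-M₀(x-a)²/2+C₁x)/EI  [x>a] with C₁=M₀(3b²-L²)/(6L)=-20/3 = (20·(32/5)³/(6·8)-20·((32/5)-4)²/2+(-20/3)·(32/5))/50000 = 14/78125 m
Load 4 — applied couple M₀=6 kN·m at a=24/5 m (b=L-a=16/5):
  y_4 = (M₀x³/(6L)-M₀(x-a)²/2+C₁x)/EI  [x>a] with C₁=M₀(3b²-L²)/(6L)=-104/25 = (6·(32/5)³/(6·8)-6·((32/5)-(24/5))²/2+(-104/25)·(32/5))/50000 = -12/390625 m
Superposition: y = Σ y_i = -1426499/390625000 m ≈ -0.003652 m

y(32/5) = -1426499/390625000 m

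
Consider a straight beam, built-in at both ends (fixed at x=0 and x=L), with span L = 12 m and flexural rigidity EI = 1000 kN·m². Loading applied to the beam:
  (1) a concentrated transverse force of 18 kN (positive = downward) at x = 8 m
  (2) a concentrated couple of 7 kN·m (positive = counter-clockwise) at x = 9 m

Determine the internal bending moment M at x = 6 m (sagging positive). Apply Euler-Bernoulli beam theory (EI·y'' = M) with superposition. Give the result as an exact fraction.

Load 1 — point force P=18 kN at a=8 m (b=L-a=4):
  M_1 = Pb²(3a+b)x/L³ - Pab²/L²  [x≤a] = 18·4²·(3·8+4)·6/12³ - 18·8·4²/12² = 12 kN·m
Load 2 — applied couple M₀=7 kN·m at a=9 m (b=L-a=3):
  M_2 = R_Ax - M_A  [x≤a] with R_A=21/32, M_A=35/16 = (21/32)·6 - (35/16) = 7/4 kN·m
Superposition: M = Σ M_i = 55/4 kN·m ≈ 13.750000 kN·m

M(6) = 55/4 kN·m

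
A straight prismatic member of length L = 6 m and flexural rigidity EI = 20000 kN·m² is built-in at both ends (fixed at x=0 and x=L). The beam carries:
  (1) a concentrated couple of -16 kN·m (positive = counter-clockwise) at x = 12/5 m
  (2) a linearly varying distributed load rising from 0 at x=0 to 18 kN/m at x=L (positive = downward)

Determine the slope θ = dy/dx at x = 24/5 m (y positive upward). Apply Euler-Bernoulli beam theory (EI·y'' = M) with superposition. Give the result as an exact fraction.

θ(24/5) = 78/78125 rad

Load 1 — applied couple M₀=-16 kN·m at a=12/5 m (b=L-a=18/5):
  θ_1 = (R_Ax²/2 - M_Ax - M₀(x-a))/EI  [x>a] with R_A=-96/25, M_A=-48/25 = ((-96/25)·(24/5)²/2 - (-48/25)·(24/5) - (-16)·((24/5)-(12/5)))/20000 = 66/390625 rad
Load 2 — triangular load w₀=18 kN/m (0→w₀ over full span):
  θ_2 = -w₀(2x(L-x)(L-2x)(x+2L)+x²(L-x)²)/(120LEI) = -18·(2·(24/5)·(6-(24/5))·(6-2·(24/5))·((24/5)+2·6)+(24/5)²·(6-(24/5))²)/(120·6·20000) = 324/390625 rad
Superposition: θ = Σ θ_i = 78/78125 rad ≈ 0.000998 rad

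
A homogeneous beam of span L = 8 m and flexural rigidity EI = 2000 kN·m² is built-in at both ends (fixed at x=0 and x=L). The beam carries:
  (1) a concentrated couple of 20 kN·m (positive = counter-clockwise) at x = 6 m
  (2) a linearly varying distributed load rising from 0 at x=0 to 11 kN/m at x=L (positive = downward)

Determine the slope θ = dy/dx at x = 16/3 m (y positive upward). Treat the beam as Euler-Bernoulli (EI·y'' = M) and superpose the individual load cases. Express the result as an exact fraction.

θ(16/3) = 6953/607500 rad

Load 1 — applied couple M₀=20 kN·m at a=6 m (b=L-a=2):
  θ_1 = (R_Ax²/2 - M_Ax)/EI  [x≤a] with R_A=45/16, M_A=25/4 = ((45/16)·(16/3)²/2 - (25/4)·(16/3))/2000 = 1/300 rad
Load 2 — triangular load w₀=11 kN/m (0→w₀ over full span):
  θ_2 = -w₀(2x(L-x)(L-2x)(x+2L)+x²(L-x)²)/(120LEI) = -11·(2·(16/3)·(8-(16/3))·(8-2·(16/3))·((16/3)+2·8)+(16/3)²·(8-(16/3))²)/(120·8·2000) = 1232/151875 rad
Superposition: θ = Σ θ_i = 6953/607500 rad ≈ 0.011445 rad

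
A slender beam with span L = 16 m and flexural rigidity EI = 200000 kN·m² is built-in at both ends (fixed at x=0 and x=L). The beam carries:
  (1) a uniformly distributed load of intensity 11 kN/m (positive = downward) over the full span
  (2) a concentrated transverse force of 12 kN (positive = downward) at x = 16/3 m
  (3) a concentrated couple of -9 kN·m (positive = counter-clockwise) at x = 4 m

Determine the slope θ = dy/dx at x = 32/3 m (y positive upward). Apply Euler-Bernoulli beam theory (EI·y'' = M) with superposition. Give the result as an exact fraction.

Load 1 — uniform load w=11 kN/m over full span:
  θ_1 = -wx(L-x)(L-2x)/(12EI) = -11·(32/3)·(16-(32/3))·(16-2·(32/3))/(12·200000) = 352/253125 rad
Load 2 — point force P=12 kN at a=16/3 m (b=L-a=32/3):
  θ_2 = Pa²(L-x)(2bL-(3b+a)(L-x))/(2L³EI)  [x>a] = 12·(16/3)²·(16-(32/3))·(2·(32/3)·16-(3·(32/3)+(16/3))·(16-(32/3)))/(2·16³·200000) = 8/50625 rad
Load 3 — applied couple M₀=-9 kN·m at a=4 m (b=L-a=12):
  θ_3 = (R_Ax²/2 - M_Ax - M₀(x-a))/EI  [x>a] with R_A=-81/128, M_A=27/16 = ((-81/128)·(32/3)²/2 - (27/16)·(32/3) - (-9)·((32/3)-4))/200000 = 3/100000 rad
Superposition: θ = Σ θ_i = 12787/8100000 rad ≈ 0.001579 rad

θ(32/3) = 12787/8100000 rad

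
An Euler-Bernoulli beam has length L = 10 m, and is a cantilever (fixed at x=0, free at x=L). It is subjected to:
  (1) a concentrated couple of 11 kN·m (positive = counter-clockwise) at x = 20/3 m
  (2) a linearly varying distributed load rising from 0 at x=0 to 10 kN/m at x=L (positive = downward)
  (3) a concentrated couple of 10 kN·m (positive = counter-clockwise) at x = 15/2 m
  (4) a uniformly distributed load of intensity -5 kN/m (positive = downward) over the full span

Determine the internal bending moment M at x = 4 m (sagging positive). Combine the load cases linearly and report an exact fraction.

Load 1 — applied couple M₀=11 kN·m at a=20/3 m (b=L-a=10/3):
  M_1 = M₀  [x≤a] = 11 = 11 kN·m
Load 2 — triangular load w₀=10 kN/m (0→w₀ over full span):
  M_2 = w₀Lx/2 - w₀L²/3 - w₀x³/(6L) = 10·10·4/2 - 10·10²/3 - 10·4³/(6·10) = -144 kN·m
Load 3 — applied couple M₀=10 kN·m at a=15/2 m (b=L-a=5/2):
  M_3 = M₀  [x≤a] = 10 = 10 kN·m
Load 4 — uniform load w=-5 kN/m over full span:
  M_4 = -w(L-x)²/2 = -(-5)·(10-4)²/2 = 90 kN·m
Superposition: M = Σ M_i = -33 kN·m ≈ -33.000000 kN·m

M(4) = -33 kN·m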